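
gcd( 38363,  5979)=1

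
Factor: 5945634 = 2^1 * 3^2*330313^1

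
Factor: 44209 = 11^1*4019^1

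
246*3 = 738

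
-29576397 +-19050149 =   -  48626546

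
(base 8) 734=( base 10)476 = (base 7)1250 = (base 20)13G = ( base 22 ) LE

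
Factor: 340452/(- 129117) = -2^2*3^1*7^2 *223^(-1) = -  588/223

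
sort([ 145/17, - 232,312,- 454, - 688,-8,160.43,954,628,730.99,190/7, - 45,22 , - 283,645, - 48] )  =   [-688, - 454 , -283,-232, - 48,-45,-8,145/17,22, 190/7,160.43,312, 628,645,  730.99, 954]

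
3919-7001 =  - 3082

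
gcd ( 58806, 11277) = 9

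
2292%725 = 117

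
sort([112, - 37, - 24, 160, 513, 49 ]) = [-37, - 24, 49, 112, 160, 513 ]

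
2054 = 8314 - 6260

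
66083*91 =6013553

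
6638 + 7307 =13945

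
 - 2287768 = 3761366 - 6049134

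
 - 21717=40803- 62520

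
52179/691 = 75 + 354/691=75.51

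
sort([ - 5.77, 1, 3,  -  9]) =[ - 9,- 5.77, 1, 3]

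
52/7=7 + 3/7= 7.43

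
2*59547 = 119094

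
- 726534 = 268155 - 994689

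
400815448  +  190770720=591586168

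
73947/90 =24649/30  =  821.63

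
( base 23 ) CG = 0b100100100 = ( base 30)9m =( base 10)292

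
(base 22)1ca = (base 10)758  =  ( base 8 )1366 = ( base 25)158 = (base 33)MW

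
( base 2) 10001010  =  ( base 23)60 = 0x8a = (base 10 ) 138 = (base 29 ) 4m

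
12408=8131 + 4277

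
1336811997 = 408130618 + 928681379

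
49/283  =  49/283 = 0.17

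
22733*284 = 6456172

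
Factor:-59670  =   - 2^1 * 3^3*5^1*13^1*17^1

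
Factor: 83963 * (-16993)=-1426783259 = - 11^1*17^1 *449^1 * 16993^1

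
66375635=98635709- 32260074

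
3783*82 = 310206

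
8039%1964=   183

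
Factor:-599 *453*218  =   - 2^1*3^1*109^1*151^1*599^1 = - 59153646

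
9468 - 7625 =1843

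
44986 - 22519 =22467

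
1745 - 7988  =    -  6243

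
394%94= 18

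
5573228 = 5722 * 974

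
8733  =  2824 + 5909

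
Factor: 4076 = 2^2*1019^1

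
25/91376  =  25/91376 = 0.00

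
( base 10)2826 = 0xb0a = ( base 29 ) 3ad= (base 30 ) 346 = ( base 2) 101100001010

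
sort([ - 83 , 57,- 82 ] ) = [ - 83,-82, 57 ] 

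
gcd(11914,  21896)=322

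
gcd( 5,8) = 1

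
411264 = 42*9792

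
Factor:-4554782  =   - 2^1*23^1*99017^1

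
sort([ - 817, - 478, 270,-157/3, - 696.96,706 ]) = [ - 817 , - 696.96, - 478 ,-157/3,270,706] 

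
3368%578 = 478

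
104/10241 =104/10241 = 0.01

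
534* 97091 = 51846594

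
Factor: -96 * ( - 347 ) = 33312 = 2^5*3^1*347^1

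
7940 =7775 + 165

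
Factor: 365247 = 3^2 * 40583^1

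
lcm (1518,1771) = 10626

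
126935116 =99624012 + 27311104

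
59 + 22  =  81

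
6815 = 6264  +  551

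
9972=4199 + 5773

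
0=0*90957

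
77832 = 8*9729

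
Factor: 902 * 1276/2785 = 1150952/2785  =  2^3 * 5^( - 1)* 11^2 * 29^1 * 41^1*557^( - 1 )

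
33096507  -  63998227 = - 30901720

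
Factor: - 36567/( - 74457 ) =17^1 * 239^1*8273^(-1) = 4063/8273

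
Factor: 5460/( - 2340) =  - 7/3 = -3^ ( - 1 )*7^1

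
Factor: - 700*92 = - 64400 = - 2^4*5^2*7^1*23^1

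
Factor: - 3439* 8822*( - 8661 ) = 2^1*3^1*11^1*19^1 *181^1* 401^1*2887^1 = 262764849138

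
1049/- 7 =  - 1049/7 = -149.86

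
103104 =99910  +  3194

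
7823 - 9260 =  - 1437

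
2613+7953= 10566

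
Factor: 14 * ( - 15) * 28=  - 5880 = - 2^3*3^1*5^1*7^2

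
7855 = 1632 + 6223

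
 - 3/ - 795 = 1/265 = 0.00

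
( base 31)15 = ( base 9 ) 40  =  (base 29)17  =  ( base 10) 36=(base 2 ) 100100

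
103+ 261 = 364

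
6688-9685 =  - 2997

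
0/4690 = 0 = 0.00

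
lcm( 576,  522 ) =16704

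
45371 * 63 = 2858373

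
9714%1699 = 1219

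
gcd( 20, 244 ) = 4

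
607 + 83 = 690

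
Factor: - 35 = - 5^1 * 7^1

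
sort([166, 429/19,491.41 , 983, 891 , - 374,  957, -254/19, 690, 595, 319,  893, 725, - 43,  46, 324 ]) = [ - 374, - 43,-254/19, 429/19, 46, 166,319, 324,  491.41, 595 , 690, 725, 891, 893,957, 983]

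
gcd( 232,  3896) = 8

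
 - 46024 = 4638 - 50662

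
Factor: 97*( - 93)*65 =  -  586365 = -3^1 * 5^1*13^1*31^1*97^1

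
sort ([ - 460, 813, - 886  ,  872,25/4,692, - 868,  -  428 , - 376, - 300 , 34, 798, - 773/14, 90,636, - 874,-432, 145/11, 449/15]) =[ - 886,- 874,-868, - 460, - 432, - 428, - 376, - 300,-773/14,25/4, 145/11, 449/15,34, 90,636, 692, 798, 813,  872]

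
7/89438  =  7/89438   =  0.00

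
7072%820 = 512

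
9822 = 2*4911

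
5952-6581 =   -  629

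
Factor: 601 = 601^1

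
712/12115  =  712/12115=0.06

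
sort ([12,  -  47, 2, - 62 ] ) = [  -  62, - 47,2,12] 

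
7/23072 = 1/3296 = 0.00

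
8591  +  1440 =10031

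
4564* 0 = 0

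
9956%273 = 128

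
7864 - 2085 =5779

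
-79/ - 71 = 79/71 = 1.11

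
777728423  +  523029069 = 1300757492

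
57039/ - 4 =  - 57039/4= - 14259.75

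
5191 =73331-68140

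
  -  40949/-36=40949/36  =  1137.47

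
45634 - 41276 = 4358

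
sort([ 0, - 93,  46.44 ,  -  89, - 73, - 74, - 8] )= [ - 93,  -  89, - 74 , -73,-8 , 0, 46.44 ] 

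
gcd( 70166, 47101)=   1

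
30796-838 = 29958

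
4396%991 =432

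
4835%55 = 50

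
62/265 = 62/265=0.23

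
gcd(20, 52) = 4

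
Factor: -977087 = - 977087^1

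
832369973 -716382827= 115987146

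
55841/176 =55841/176 = 317.28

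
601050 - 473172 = 127878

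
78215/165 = 474+1/33=474.03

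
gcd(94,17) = 1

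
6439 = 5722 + 717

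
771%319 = 133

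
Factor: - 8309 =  -7^1*1187^1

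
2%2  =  0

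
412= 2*206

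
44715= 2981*15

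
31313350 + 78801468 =110114818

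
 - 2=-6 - -4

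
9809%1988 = 1857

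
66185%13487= 12237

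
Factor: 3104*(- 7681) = -2^5*97^1*7681^1 = - 23841824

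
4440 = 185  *24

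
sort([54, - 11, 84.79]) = [ - 11,  54, 84.79]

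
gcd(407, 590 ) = 1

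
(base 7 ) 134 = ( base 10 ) 74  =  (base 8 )112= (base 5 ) 244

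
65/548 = 65/548 = 0.12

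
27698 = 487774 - 460076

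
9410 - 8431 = 979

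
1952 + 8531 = 10483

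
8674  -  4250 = 4424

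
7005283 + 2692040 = 9697323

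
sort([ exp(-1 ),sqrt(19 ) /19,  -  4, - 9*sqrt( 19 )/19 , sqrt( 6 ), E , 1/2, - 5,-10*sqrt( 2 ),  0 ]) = [ - 10*sqrt (2), - 5, - 4, - 9*sqrt( 19 ) /19,0,sqrt( 19 ) /19,exp( - 1 ),1/2,sqrt( 6),E]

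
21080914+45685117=66766031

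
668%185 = 113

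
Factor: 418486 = 2^1 * 83^1*2521^1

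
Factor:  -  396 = - 2^2*3^2 * 11^1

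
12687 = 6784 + 5903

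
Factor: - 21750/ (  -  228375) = 2^1*3^(- 1)*7^( - 1 )=2/21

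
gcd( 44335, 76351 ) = 1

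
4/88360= 1/22090= 0.00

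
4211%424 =395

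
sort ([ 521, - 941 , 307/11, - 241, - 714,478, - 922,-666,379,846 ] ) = [-941, - 922, - 714,- 666, - 241, 307/11,379, 478, 521,846 ] 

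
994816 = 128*7772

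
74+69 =143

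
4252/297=4252/297 = 14.32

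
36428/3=12142 + 2/3 = 12142.67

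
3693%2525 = 1168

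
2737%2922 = 2737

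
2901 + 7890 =10791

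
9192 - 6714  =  2478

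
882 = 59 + 823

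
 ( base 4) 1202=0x62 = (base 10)98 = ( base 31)35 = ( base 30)38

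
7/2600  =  7/2600 =0.00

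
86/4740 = 43/2370 = 0.02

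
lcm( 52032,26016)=52032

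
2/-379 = -1 + 377/379 = - 0.01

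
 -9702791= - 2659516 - 7043275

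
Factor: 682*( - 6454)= - 2^2*7^1*11^1*31^1*461^1 = -4401628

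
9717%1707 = 1182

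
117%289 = 117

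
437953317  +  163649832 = 601603149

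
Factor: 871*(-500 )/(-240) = 2^(-2 ) * 3^(  -  1)*5^2*13^1*67^1 = 21775/12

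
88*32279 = 2840552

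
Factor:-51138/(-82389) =18/29 =2^1 * 3^2  *29^(-1)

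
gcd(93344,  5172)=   4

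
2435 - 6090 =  - 3655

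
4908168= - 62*( -79164)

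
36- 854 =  - 818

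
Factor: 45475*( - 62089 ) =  - 2823497275 = - 5^2 * 17^1*29^1*107^1*2141^1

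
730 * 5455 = 3982150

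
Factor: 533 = 13^1*41^1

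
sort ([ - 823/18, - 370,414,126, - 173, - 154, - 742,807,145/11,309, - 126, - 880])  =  [ - 880, - 742, - 370,- 173, - 154,-126, - 823/18, 145/11, 126, 309 , 414,807]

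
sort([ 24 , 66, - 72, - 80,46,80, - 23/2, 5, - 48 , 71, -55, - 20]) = [ - 80, - 72, - 55, - 48,-20, - 23/2,  5, 24,46,66, 71,80 ] 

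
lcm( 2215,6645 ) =6645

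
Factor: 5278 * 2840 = 14989520 =2^4*5^1  *7^1*13^1 * 29^1*71^1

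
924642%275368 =98538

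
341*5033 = 1716253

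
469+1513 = 1982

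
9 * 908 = 8172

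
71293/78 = 71293/78  =  914.01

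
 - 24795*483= - 11975985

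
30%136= 30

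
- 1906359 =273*( - 6983 )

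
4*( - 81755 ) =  - 327020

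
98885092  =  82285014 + 16600078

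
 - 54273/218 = -54273/218 = - 248.96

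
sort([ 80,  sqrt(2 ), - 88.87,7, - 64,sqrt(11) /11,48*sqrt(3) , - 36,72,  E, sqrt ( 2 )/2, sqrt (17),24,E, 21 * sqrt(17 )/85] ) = [ - 88.87,-64,-36,sqrt(11)/11,  sqrt(2 ) /2, 21 * sqrt( 17)/85,sqrt( 2), E,E,sqrt(17),7, 24,72,80,  48*sqrt(3 ) ] 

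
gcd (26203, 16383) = 1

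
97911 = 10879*9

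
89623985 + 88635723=178259708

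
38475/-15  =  - 2565 + 0/1 = - 2565.00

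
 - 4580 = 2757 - 7337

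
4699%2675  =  2024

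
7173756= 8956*801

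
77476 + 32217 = 109693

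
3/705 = 1/235 = 0.00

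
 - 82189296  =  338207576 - 420396872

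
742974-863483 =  - 120509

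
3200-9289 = -6089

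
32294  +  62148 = 94442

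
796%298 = 200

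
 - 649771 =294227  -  943998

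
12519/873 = 1391/97= 14.34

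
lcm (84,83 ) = 6972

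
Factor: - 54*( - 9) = 2^1 * 3^5 = 486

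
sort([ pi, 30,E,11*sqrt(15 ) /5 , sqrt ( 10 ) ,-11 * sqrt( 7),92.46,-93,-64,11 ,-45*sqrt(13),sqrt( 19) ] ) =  [ - 45*sqrt( 13), - 93, - 64, - 11 *sqrt( 7),E,pi , sqrt( 10), sqrt(19) , 11*sqrt(15)/5, 11, 30, 92.46]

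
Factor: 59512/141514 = 172/409  =  2^2*43^1*409^( - 1)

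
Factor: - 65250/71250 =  - 3^1*5^ ( - 1)*19^(-1) * 29^1 =- 87/95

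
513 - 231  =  282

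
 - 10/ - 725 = 2/145 = 0.01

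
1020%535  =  485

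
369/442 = 369/442 = 0.83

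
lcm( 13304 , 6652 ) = 13304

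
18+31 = 49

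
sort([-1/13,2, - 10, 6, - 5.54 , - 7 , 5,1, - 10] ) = [-10, - 10 ,-7, - 5.54 , - 1/13, 1 , 2,5,  6 ]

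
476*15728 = 7486528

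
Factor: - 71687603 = - 13^2 * 424187^1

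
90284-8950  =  81334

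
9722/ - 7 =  - 1389 + 1/7 =-1388.86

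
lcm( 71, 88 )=6248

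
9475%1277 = 536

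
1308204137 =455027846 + 853176291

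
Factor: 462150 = 2^1*3^2* 5^2*13^1*79^1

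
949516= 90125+859391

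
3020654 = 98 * 30823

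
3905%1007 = 884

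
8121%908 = 857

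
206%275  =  206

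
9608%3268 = 3072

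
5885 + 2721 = 8606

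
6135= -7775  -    -  13910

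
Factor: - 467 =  - 467^1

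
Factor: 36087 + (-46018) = - 9931 =- 9931^1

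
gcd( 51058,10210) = 2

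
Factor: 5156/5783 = 2^2*1289^1 * 5783^( - 1)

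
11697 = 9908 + 1789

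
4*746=2984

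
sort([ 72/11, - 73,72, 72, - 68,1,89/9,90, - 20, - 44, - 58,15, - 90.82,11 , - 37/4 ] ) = [ - 90.82, - 73, - 68, - 58, - 44,-20, - 37/4, 1,72/11,  89/9, 11,15,72,  72,90 ] 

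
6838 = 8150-1312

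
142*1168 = 165856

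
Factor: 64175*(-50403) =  - 3234612525  =  - 3^1 * 5^2*17^1 * 53^1 * 151^1*317^1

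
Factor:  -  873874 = -2^1*41^1*10657^1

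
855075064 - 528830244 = 326244820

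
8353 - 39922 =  - 31569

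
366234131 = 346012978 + 20221153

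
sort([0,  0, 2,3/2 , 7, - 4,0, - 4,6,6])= [ - 4, - 4, 0,0, 0, 3/2,2, 6,6,7]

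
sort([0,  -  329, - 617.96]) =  [ - 617.96, - 329,0 ] 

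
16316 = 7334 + 8982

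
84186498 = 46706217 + 37480281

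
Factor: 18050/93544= 9025/46772 = 2^( - 2)*5^2*11^(  -  1) * 19^2*1063^( - 1)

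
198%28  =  2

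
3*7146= 21438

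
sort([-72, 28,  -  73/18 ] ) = [ - 72, - 73/18, 28] 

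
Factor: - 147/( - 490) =3/10 = 2^(- 1 )*3^1*5^(- 1)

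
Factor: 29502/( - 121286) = - 9/37 = - 3^2*37^( - 1)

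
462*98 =45276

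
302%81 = 59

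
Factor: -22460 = - 2^2 * 5^1*1123^1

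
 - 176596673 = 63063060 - 239659733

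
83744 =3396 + 80348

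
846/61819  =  846/61819 = 0.01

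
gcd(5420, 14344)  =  4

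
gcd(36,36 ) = 36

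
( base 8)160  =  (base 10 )112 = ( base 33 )3D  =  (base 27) 44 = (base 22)52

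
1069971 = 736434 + 333537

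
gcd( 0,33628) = 33628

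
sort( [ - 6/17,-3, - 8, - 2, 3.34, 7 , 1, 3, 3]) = [ - 8, - 3  ,-2, - 6/17, 1,3,  3, 3.34,7 ]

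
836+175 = 1011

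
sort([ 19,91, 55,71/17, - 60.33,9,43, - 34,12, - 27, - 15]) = [ - 60.33, - 34, - 27, - 15,  71/17,  9,12,19 , 43, 55,91 ]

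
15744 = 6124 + 9620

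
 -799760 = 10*(  -  79976) 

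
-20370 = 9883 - 30253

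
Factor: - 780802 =-2^1 * 11^1*35491^1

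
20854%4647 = 2266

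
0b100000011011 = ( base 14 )a83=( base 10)2075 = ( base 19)5e4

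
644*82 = 52808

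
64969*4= 259876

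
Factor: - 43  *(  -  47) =2021 = 43^1 * 47^1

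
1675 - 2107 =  - 432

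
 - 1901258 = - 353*5386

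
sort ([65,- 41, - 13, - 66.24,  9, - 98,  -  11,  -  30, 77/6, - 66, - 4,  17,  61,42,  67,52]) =[-98, - 66.24,-66, - 41, - 30,-13, - 11,-4,  9,77/6, 17, 42,52,  61,65 , 67 ] 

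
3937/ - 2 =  - 3937/2 = - 1968.50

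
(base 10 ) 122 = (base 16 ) 7a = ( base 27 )4E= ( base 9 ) 145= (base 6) 322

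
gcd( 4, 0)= 4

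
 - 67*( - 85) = 5695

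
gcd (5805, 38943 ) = 9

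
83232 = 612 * 136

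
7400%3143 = 1114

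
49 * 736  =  36064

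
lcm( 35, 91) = 455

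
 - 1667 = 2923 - 4590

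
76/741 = 4/39=0.10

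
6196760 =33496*185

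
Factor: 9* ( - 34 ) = - 306 = -2^1*3^2*17^1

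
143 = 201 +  - 58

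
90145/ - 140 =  -18029/28 =- 643.89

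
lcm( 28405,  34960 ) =454480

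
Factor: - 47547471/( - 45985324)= 2^( - 2)*3^1*7^ ( -3) *11^( - 2 )*277^ (-1)*15849157^1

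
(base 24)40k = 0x914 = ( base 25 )3HO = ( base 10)2324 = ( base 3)10012002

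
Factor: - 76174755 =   -  3^1*5^1*181^1*28057^1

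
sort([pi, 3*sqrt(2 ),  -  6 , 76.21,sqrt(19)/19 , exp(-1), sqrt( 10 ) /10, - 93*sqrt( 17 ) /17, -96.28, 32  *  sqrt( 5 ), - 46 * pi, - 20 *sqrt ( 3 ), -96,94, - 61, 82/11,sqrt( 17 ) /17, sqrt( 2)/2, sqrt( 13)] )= [ - 46*pi, - 96.28,-96, - 61,- 20 *sqrt(3),  -  93*sqrt( 17 ) /17,-6,sqrt( 19)/19,sqrt (17)/17  ,  sqrt( 10)/10, exp(-1), sqrt( 2) /2,pi, sqrt( 13 ), 3*sqrt( 2), 82/11 , 32 *sqrt(5) , 76.21,  94 ]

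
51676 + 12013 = 63689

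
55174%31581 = 23593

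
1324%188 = 8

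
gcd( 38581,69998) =1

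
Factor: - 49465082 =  - 2^1*24732541^1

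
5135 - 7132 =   -  1997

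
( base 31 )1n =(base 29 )1P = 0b110110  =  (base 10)54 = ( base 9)60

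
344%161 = 22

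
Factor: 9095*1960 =17826200 = 2^3*5^2*7^2*17^1*107^1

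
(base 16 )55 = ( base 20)45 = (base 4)1111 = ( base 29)2R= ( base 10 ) 85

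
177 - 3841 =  - 3664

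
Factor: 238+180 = 418 =2^1 * 11^1*19^1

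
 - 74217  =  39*( - 1903)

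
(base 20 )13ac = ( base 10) 9412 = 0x24c4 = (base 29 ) b5g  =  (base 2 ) 10010011000100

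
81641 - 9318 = 72323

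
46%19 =8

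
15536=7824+7712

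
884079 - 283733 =600346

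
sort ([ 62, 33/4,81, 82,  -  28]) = [ - 28, 33/4,62,81, 82 ] 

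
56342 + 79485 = 135827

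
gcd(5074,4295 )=1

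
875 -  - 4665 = 5540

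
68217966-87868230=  - 19650264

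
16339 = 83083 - 66744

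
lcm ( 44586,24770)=222930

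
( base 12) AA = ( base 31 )46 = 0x82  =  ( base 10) 130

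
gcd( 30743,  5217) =1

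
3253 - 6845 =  - 3592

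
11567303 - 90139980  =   - 78572677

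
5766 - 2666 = 3100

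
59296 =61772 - 2476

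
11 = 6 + 5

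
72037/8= 72037/8 = 9004.62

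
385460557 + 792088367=1177548924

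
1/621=1/621  =  0.00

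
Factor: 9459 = 3^2*1051^1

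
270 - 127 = 143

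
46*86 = 3956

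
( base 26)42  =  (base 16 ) 6A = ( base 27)3P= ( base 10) 106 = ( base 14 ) 78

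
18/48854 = 9/24427 = 0.00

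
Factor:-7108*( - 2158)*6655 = 2^3*5^1*11^3*13^1 * 83^1*1777^1= 102081470920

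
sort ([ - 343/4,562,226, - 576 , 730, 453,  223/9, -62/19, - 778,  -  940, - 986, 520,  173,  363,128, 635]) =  [ - 986,-940,-778,  -  576 ,-343/4,-62/19,223/9, 128, 173 , 226,363, 453, 520 , 562 , 635,  730] 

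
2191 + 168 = 2359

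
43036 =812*53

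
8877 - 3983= 4894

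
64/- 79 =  - 1  +  15/79 =- 0.81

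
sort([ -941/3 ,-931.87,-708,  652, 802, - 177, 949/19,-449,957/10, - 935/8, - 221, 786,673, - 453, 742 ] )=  [-931.87,-708,-453,  -  449, - 941/3,-221, - 177, - 935/8, 949/19,957/10 , 652, 673, 742, 786,802 ]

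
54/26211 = 18/8737 = 0.00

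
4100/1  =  4100 = 4100.00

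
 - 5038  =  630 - 5668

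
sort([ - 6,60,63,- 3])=[ - 6,- 3, 60 , 63 ]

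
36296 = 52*698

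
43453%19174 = 5105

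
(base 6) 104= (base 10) 40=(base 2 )101000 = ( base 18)24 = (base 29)1B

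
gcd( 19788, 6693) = 291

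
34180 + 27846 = 62026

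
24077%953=252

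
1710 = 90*19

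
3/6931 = 3/6931 = 0.00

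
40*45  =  1800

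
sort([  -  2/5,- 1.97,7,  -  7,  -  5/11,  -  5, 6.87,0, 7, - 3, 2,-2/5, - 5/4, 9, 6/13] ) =[ -7, - 5,-3, - 1.97, - 5/4,  -  5/11, -2/5,  -  2/5 , 0, 6/13, 2, 6.87 , 7,  7, 9]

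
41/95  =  41/95  =  0.43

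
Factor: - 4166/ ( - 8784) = 2^(-3)*3^( - 2)*61^( - 1)*2083^1 = 2083/4392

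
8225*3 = 24675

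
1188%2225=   1188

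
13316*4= 53264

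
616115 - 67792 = 548323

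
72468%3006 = 324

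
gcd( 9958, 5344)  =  2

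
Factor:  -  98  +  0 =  - 2^1 * 7^2 = - 98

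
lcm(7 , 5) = 35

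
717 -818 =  - 101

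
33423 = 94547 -61124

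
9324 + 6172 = 15496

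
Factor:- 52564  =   - 2^2*17^1*773^1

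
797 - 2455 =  - 1658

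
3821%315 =41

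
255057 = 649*393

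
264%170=94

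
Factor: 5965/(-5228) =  - 2^( - 2) * 5^1*1193^1*1307^ ( - 1 ) 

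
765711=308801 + 456910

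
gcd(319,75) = 1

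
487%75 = 37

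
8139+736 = 8875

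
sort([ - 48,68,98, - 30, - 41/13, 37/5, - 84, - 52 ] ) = [ - 84, - 52, - 48,  -  30, - 41/13,  37/5, 68,98 ]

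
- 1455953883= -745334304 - 710619579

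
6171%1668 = 1167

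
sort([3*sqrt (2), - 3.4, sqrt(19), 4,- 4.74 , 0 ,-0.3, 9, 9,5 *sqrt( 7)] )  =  [-4.74, - 3.4, - 0.3, 0,4 , 3*sqrt(2),sqrt(19 ), 9,9 , 5*sqrt(7) ] 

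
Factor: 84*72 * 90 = 544320 =2^6 * 3^5*5^1*7^1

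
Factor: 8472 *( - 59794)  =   - 506574768  =  -2^4*3^1*7^1*353^1*4271^1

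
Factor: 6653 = 6653^1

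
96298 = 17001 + 79297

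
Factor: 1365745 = 5^1*273149^1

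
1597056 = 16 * 99816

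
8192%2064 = 2000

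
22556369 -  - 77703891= 100260260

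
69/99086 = 69/99086 = 0.00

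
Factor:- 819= - 3^2 *7^1*13^1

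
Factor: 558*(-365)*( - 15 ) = 3055050 = 2^1*3^3*5^2*31^1*73^1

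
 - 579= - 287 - 292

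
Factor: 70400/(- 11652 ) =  - 17600/2913 = -2^6*3^( - 1 )*5^2*11^1*971^( - 1)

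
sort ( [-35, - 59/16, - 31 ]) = [ - 35, -31, - 59/16 ] 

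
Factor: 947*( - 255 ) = -3^1*5^1*17^1*947^1 = - 241485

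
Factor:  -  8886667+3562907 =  - 5323760 = - 2^4*5^1*13^1*5119^1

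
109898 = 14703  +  95195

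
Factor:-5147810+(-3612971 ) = -8760781 = - 8760781^1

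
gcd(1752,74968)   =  8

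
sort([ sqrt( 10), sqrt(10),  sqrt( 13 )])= [ sqrt( 10), sqrt( 10 ), sqrt(13 )]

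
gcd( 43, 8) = 1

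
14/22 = 7/11 = 0.64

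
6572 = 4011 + 2561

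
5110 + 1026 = 6136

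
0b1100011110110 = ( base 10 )6390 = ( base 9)8680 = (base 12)3846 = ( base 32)67m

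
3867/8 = 483 + 3/8 = 483.38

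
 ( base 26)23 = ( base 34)1l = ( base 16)37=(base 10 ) 55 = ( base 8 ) 67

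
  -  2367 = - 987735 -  - 985368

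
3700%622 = 590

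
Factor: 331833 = 3^1*53^1*2087^1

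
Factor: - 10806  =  -2^1*3^1 * 1801^1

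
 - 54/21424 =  - 1 + 10685/10712 = - 0.00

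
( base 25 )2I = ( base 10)68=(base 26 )2G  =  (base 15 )48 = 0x44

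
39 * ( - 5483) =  - 213837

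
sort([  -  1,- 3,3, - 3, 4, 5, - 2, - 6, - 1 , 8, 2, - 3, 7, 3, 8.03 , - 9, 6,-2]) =[-9,-6,- 3,-3, - 3,-2, - 2, - 1, - 1,  2, 3, 3,4, 5,6,7, 8,  8.03 ] 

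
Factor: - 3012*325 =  - 978900 = - 2^2*3^1*5^2 *13^1*251^1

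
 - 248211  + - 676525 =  - 924736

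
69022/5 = 69022/5 = 13804.40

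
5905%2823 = 259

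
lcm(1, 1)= 1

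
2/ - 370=-1/185 = - 0.01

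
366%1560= 366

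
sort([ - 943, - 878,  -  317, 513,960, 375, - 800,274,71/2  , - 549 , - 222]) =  [ - 943, - 878 ,-800 , - 549, - 317, - 222, 71/2,274,375,513, 960 ] 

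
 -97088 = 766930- 864018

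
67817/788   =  67817/788 = 86.06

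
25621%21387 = 4234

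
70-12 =58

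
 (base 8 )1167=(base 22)16f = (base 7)1561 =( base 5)10011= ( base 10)631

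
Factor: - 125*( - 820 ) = 2^2 * 5^4*41^1 = 102500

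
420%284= 136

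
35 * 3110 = 108850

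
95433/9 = 10603 + 2/3 =10603.67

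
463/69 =463/69 = 6.71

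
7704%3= 0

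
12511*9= 112599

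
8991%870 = 291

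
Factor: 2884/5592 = 2^(  -  1)*3^( - 1 ) * 7^1 * 103^1 * 233^ (  -  1 ) = 721/1398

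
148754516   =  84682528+64071988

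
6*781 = 4686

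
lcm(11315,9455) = 690215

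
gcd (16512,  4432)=16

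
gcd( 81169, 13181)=1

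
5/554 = 5/554= 0.01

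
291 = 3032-2741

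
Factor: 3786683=89^1*157^1*271^1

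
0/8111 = 0 = 0.00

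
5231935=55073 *95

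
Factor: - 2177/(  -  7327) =7^1*17^(-1) * 311^1 * 431^ (-1)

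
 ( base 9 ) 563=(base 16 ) 1CE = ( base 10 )462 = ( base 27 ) h3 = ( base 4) 13032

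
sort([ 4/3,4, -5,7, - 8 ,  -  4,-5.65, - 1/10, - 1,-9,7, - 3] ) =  [- 9,  -  8,-5.65, - 5,  -  4, - 3,-1, - 1/10,4/3,4,7 , 7 ]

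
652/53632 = 163/13408 = 0.01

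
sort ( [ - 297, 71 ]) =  [ - 297,71] 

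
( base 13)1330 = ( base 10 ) 2743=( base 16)AB7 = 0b101010110111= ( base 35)28D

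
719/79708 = 719/79708  =  0.01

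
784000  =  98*8000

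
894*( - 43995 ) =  - 39331530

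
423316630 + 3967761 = 427284391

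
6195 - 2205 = 3990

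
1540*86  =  132440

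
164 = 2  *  82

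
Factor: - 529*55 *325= -5^3 * 11^1*13^1*23^2 = - 9455875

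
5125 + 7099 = 12224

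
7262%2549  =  2164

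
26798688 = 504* 53172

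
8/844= 2/211 = 0.01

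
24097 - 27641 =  - 3544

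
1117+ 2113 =3230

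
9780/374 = 4890/187 = 26.15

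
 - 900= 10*(-90 )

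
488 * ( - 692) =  - 337696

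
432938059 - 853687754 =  - 420749695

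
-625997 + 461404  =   - 164593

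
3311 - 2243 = 1068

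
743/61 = 743/61= 12.18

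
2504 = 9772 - 7268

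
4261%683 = 163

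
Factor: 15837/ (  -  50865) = -5^( - 1)*3391^( - 1 )*5279^1 =-5279/16955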